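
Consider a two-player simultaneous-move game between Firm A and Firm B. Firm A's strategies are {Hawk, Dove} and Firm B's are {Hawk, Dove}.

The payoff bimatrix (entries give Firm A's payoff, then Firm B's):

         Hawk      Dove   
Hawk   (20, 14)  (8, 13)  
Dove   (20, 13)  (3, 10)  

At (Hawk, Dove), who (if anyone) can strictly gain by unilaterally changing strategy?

Firm B

Firm A at (Hawk, Dove) earns 8; deviating to Dove yields 3 — not better.
Firm B earns 13; deviating to Hawk yields 14 — a strict improvement.
Only Firm B has a strictly profitable deviation.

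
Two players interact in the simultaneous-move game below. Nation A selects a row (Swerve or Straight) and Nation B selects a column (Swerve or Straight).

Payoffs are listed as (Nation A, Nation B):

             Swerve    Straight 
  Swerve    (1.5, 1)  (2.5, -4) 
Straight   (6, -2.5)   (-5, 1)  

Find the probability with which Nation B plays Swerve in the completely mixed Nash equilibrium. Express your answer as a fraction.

5/8

Let q be the probability that Nation B plays Swerve. In a completely mixed equilibrium, Nation A must be indifferent between Swerve and Straight.
Nation A's expected payoff from Swerve is 1.5q + 2.5(1−q); from Straight it is 6q − 5(1−q).
Setting these equal: −q + 2.5 = 11q − 5, so q = 5/8.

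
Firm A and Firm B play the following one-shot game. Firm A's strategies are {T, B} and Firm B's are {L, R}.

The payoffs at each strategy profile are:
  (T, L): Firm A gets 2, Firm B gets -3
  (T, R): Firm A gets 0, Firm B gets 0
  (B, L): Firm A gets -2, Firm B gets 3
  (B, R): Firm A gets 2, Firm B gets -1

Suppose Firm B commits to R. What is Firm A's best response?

B

Against R, Firm A earns 0 from T and 2 from B.
So B is the best response.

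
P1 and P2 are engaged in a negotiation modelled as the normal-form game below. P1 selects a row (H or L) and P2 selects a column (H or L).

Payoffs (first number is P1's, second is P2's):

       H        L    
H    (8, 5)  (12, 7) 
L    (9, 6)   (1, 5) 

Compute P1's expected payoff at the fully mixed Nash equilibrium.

First find q, the probability P2 plays H, from P1's indifference between H and L: 8q + 12(1−q) = 9q + (1−q), giving q = 11/12.
Since P1 is indifferent in equilibrium, P1's expected payoff equals the payoff from either row against (11/12, 1/12). Using H: 8(11/12) + 12(1/12) = 25/3.

25/3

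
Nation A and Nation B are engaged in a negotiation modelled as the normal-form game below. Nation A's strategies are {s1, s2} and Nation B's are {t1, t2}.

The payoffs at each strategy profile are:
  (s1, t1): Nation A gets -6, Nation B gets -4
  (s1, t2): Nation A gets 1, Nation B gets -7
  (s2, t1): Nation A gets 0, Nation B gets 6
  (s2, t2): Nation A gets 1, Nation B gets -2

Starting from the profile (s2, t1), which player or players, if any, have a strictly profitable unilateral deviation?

Neither

Nation A at (s2, t1) earns 0; deviating to s1 yields -6 — not better.
Nation B earns 6; deviating to t2 yields -2 — not better.
Neither player can strictly improve; the profile is a Nash equilibrium.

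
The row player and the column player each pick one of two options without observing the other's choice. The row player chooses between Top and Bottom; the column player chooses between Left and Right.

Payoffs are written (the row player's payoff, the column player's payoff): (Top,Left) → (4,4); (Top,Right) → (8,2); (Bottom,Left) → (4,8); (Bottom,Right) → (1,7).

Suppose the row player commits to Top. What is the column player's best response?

Against Top, the column player earns 4 from Left and 2 from Right.
So Left is the best response.

Left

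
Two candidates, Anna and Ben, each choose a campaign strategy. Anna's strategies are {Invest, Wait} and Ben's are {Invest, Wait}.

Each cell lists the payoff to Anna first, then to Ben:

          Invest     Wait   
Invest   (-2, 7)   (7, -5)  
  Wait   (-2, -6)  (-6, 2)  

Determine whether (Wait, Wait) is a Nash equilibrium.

At (Wait, Wait), Anna earns -6; switching to Invest would give 7, so Anna would deviate.
Ben earns 2; switching to Invest would give -6, so Ben has no profitable deviation.
Since at least one player can profitably deviate, this is not a Nash equilibrium.

No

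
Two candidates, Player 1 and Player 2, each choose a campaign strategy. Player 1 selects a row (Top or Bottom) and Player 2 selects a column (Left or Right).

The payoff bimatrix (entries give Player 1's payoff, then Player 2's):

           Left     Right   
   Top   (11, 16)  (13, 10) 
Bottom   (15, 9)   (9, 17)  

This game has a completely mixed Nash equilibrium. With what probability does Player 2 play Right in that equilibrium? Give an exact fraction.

1/2

Let q be the probability that Player 2 plays Left. In a completely mixed equilibrium, Player 1 must be indifferent between Top and Bottom.
Player 1's expected payoff from Top is 11q + 13(1−q); from Bottom it is 15q + 9(1−q).
Setting these equal: −2q + 13 = 6q + 9, so q = 1/2.
Therefore Player 2 plays Right with probability 1 − 1/2 = 1/2.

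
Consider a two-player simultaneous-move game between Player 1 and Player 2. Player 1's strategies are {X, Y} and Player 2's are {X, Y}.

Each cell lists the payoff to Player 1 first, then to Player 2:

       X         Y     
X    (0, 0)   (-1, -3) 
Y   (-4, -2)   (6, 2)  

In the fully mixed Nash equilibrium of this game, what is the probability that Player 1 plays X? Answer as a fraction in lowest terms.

4/7

Let x be the probability that Player 1 plays X. In a completely mixed equilibrium, Player 2 must be indifferent between X and Y.
Player 2's expected payoff from X is −2(1−x); from Y it is −3x + 2(1−x).
Setting these equal: 2x − 2 = −5x + 2, so x = 4/7.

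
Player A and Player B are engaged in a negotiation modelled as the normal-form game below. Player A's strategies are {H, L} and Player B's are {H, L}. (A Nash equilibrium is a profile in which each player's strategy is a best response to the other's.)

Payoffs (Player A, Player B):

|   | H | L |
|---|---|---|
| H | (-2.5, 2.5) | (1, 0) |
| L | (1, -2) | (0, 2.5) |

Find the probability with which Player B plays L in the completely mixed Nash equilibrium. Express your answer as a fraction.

Let y be the probability that Player B plays H. In a completely mixed equilibrium, Player A must be indifferent between H and L.
Player A's expected payoff from H is −2.5y + (1−y); from L it is y.
Setting these equal: −3.5y + 1 = y, so y = 2/9.
Therefore Player B plays L with probability 1 − 2/9 = 7/9.

7/9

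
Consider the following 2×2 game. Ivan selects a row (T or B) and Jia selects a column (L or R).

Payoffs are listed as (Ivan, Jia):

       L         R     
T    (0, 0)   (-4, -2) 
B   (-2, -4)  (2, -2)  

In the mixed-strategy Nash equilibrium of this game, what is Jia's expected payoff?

-2

First find p, the probability Ivan plays T, from Jia's indifference between L and R: −4(1−p) = −2p − 2(1−p), giving p = 1/2.
Since Jia is indifferent in equilibrium, Jia's expected payoff equals the payoff from either column against (1/2, 1/2). Using L: −4(1/2) = -2.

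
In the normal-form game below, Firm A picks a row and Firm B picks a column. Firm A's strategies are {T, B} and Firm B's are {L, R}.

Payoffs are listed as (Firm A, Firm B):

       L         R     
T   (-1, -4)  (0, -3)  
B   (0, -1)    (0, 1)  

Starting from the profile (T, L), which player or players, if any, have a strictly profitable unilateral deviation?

Both

Firm A at (T, L) earns -1; deviating to B yields 0 — a strict improvement.
Firm B earns -4; deviating to R yields -3 — a strict improvement.
Both Firm A and Firm B have strictly profitable deviations.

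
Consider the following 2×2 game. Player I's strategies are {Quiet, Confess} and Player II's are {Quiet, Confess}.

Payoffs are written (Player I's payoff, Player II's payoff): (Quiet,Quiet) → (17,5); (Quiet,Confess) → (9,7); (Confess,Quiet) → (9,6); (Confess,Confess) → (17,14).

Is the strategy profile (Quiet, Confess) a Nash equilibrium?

No

At (Quiet, Confess), Player I earns 9; switching to Confess would give 17, so Player I would deviate.
Player II earns 7; switching to Quiet would give 5, so Player II has no profitable deviation.
Since at least one player can profitably deviate, this is not a Nash equilibrium.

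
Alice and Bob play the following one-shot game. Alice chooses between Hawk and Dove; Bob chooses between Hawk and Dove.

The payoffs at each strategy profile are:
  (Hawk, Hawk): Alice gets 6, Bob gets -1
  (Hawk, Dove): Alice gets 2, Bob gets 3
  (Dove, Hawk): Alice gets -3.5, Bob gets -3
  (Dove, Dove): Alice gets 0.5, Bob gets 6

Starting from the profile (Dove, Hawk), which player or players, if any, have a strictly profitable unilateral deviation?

Alice at (Dove, Hawk) earns -3.5; deviating to Hawk yields 6 — a strict improvement.
Bob earns -3; deviating to Dove yields 6 — a strict improvement.
Both Alice and Bob have strictly profitable deviations.

Both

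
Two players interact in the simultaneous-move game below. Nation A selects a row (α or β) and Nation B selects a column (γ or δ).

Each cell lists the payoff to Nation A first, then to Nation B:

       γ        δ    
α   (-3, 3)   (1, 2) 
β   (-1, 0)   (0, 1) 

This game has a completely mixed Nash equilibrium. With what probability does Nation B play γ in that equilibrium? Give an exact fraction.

Let c be the probability that Nation B plays γ. In a completely mixed equilibrium, Nation A must be indifferent between α and β.
Nation A's expected payoff from α is −3c + (1−c); from β it is −c.
Setting these equal: −4c + 1 = −c, so c = 1/3.

1/3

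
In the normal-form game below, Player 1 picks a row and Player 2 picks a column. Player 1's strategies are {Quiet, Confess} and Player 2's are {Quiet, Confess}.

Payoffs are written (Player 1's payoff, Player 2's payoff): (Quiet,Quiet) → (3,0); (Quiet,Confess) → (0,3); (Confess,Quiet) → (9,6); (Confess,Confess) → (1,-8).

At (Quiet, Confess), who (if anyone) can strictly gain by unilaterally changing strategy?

Player 1 at (Quiet, Confess) earns 0; deviating to Confess yields 1 — a strict improvement.
Player 2 earns 3; deviating to Quiet yields 0 — not better.
Only Player 1 has a strictly profitable deviation.

Player 1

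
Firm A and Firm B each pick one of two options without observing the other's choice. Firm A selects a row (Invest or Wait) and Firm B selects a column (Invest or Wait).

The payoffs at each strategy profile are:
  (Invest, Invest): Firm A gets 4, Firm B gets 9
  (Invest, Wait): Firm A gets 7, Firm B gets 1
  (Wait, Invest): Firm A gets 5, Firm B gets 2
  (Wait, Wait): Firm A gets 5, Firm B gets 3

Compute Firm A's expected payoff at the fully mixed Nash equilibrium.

First find y, the probability Firm B plays Invest, from Firm A's indifference between Invest and Wait: 4y + 7(1−y) = 5y + 5(1−y), giving y = 2/3.
Since Firm A is indifferent in equilibrium, Firm A's expected payoff equals the payoff from either row against (2/3, 1/3). Using Invest: 4(2/3) + 7(1/3) = 5.

5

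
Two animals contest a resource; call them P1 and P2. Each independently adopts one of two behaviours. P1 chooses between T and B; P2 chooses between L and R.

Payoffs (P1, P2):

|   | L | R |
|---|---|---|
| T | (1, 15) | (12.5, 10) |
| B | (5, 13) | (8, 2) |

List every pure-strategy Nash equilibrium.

(B, L)

(T, L): P1 prefers B (5 > 1) — not an equilibrium.
(T, R): P2 prefers L (15 > 10) — not an equilibrium.
(B, L): P1 gets 5 ≥ 1 from T, and P2 gets 13 ≥ 2 from R — Nash equilibrium.
(B, R): P1 prefers T (12.5 > 8); P2 prefers L (13 > 2) — not an equilibrium.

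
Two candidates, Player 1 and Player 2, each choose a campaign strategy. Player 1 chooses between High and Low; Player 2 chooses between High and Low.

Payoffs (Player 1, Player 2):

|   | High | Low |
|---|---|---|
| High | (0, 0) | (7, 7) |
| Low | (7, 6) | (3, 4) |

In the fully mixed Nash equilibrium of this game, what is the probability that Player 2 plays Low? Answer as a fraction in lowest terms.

Let c be the probability that Player 2 plays High. In a completely mixed equilibrium, Player 1 must be indifferent between High and Low.
Player 1's expected payoff from High is 7(1−c); from Low it is 7c + 3(1−c).
Setting these equal: −7c + 7 = 4c + 3, so c = 4/11.
Therefore Player 2 plays Low with probability 1 − 4/11 = 7/11.

7/11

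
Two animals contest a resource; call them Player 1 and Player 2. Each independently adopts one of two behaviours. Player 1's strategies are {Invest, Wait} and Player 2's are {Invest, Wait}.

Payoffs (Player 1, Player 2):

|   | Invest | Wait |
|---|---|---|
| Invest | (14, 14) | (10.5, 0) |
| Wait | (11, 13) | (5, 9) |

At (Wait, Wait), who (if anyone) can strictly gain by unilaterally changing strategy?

Both

Player 1 at (Wait, Wait) earns 5; deviating to Invest yields 10.5 — a strict improvement.
Player 2 earns 9; deviating to Invest yields 13 — a strict improvement.
Both Player 1 and Player 2 have strictly profitable deviations.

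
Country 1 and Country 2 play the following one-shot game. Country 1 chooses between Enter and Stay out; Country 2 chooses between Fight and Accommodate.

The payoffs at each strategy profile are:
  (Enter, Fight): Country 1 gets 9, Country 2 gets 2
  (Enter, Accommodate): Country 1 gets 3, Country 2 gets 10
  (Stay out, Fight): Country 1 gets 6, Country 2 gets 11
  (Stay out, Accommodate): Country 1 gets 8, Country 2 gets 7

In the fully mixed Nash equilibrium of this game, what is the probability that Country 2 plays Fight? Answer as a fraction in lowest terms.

5/8

Let q be the probability that Country 2 plays Fight. In a completely mixed equilibrium, Country 1 must be indifferent between Enter and Stay out.
Country 1's expected payoff from Enter is 9q + 3(1−q); from Stay out it is 6q + 8(1−q).
Setting these equal: 6q + 3 = −2q + 8, so q = 5/8.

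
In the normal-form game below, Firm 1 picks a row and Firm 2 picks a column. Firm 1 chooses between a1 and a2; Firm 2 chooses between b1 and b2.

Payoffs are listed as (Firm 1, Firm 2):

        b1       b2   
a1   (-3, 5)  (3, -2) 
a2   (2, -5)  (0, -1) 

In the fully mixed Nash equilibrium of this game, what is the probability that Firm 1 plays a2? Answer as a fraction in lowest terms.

Let r be the probability that Firm 1 plays a1. In a completely mixed equilibrium, Firm 2 must be indifferent between b1 and b2.
Firm 2's expected payoff from b1 is 5r − 5(1−r); from b2 it is −2r − (1−r).
Setting these equal: 10r − 5 = −r − 1, so r = 4/11.
Therefore Firm 1 plays a2 with probability 1 − 4/11 = 7/11.

7/11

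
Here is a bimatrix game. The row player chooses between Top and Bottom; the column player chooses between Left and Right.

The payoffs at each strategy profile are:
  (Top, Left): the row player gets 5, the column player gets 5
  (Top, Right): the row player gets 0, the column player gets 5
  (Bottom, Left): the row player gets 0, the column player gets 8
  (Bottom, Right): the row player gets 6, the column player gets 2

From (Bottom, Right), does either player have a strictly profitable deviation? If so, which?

The row player at (Bottom, Right) earns 6; deviating to Top yields 0 — not better.
The column player earns 2; deviating to Left yields 8 — a strict improvement.
Only the column player has a strictly profitable deviation.

The column player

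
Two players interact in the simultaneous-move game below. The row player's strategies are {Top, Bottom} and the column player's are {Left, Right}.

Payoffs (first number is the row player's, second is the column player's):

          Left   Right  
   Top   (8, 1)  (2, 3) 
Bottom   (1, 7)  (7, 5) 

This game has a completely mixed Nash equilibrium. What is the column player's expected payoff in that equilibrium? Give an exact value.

First find p, the probability the row player plays Top, from the column player's indifference between Left and Right: p + 7(1−p) = 3p + 5(1−p), giving p = 1/2.
Since the column player is indifferent in equilibrium, the column player's expected payoff equals the payoff from either column against (1/2, 1/2). Using Left: (1/2) + 7(1/2) = 4.

4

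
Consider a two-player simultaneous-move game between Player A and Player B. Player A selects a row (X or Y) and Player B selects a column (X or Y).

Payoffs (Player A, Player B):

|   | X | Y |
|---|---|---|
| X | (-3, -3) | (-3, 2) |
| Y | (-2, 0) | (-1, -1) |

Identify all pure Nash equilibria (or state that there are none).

(X, X): Player A prefers Y (-2 > -3); Player B prefers Y (2 > -3) — not an equilibrium.
(X, Y): Player A prefers Y (-1 > -3) — not an equilibrium.
(Y, X): Player A gets -2 ≥ -3 from X, and Player B gets 0 ≥ -1 from Y — Nash equilibrium.
(Y, Y): Player B prefers X (0 > -1) — not an equilibrium.

(Y, X)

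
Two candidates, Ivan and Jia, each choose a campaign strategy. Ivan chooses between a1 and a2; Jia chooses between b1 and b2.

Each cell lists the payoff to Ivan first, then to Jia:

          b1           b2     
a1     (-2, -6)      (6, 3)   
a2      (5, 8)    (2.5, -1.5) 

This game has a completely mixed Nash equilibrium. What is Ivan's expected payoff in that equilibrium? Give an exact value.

10/3

First find y, the probability Jia plays b1, from Ivan's indifference between a1 and a2: −2y + 6(1−y) = 5y + 2.5(1−y), giving y = 1/3.
Since Ivan is indifferent in equilibrium, Ivan's expected payoff equals the payoff from either row against (1/3, 2/3). Using a1: −2(1/3) + 6(2/3) = 10/3.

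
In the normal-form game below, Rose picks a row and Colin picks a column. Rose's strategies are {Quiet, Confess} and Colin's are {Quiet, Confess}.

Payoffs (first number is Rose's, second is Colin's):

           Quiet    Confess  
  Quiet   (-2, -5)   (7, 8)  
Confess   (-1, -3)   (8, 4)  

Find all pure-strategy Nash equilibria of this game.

(Confess, Confess)

(Quiet, Quiet): Rose prefers Confess (-1 > -2); Colin prefers Confess (8 > -5) — not an equilibrium.
(Quiet, Confess): Rose prefers Confess (8 > 7) — not an equilibrium.
(Confess, Quiet): Colin prefers Confess (4 > -3) — not an equilibrium.
(Confess, Confess): Rose gets 8 ≥ 7 from Quiet, and Colin gets 4 ≥ -3 from Quiet — Nash equilibrium.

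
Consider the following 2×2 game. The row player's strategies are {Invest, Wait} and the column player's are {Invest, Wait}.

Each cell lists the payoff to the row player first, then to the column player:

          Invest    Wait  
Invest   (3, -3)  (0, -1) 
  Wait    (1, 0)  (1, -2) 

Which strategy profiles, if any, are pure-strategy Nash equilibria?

(Invest, Invest): the column player prefers Wait (-1 > -3) — not an equilibrium.
(Invest, Wait): the row player prefers Wait (1 > 0) — not an equilibrium.
(Wait, Invest): the row player prefers Invest (3 > 1) — not an equilibrium.
(Wait, Wait): the column player prefers Invest (0 > -2) — not an equilibrium.

none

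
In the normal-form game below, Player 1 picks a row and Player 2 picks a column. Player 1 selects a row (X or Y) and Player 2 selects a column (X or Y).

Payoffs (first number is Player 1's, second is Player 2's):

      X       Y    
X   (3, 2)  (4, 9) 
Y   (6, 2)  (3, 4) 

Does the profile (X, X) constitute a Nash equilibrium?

No

At (X, X), Player 1 earns 3; switching to Y would give 6, so Player 1 would deviate.
Player 2 earns 2; switching to Y would give 9, so Player 2 would deviate.
Since at least one player can profitably deviate, this is not a Nash equilibrium.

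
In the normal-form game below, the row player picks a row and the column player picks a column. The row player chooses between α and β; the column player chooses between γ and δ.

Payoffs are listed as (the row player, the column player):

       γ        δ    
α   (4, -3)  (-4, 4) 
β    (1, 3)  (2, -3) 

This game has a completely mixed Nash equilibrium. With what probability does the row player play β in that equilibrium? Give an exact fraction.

Let x be the probability that the row player plays α. In a completely mixed equilibrium, the column player must be indifferent between γ and δ.
The column player's expected payoff from γ is −3x + 3(1−x); from δ it is 4x − 3(1−x).
Setting these equal: −6x + 3 = 7x − 3, so x = 6/13.
Therefore the row player plays β with probability 1 − 6/13 = 7/13.

7/13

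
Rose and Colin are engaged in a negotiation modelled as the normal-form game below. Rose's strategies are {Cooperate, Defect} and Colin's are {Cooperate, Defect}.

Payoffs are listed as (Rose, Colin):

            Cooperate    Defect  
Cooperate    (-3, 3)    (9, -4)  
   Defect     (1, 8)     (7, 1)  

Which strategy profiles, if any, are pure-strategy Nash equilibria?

(Cooperate, Cooperate): Rose prefers Defect (1 > -3) — not an equilibrium.
(Cooperate, Defect): Colin prefers Cooperate (3 > -4) — not an equilibrium.
(Defect, Cooperate): Rose gets 1 ≥ -3 from Cooperate, and Colin gets 8 ≥ 1 from Defect — Nash equilibrium.
(Defect, Defect): Rose prefers Cooperate (9 > 7); Colin prefers Cooperate (8 > 1) — not an equilibrium.

(Defect, Cooperate)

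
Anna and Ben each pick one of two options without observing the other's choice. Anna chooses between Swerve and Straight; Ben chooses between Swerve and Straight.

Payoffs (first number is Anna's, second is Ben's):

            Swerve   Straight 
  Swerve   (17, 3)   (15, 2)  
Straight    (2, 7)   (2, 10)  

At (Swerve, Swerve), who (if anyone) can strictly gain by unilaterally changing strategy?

Anna at (Swerve, Swerve) earns 17; deviating to Straight yields 2 — not better.
Ben earns 3; deviating to Straight yields 2 — not better.
Neither player can strictly improve; the profile is a Nash equilibrium.

Neither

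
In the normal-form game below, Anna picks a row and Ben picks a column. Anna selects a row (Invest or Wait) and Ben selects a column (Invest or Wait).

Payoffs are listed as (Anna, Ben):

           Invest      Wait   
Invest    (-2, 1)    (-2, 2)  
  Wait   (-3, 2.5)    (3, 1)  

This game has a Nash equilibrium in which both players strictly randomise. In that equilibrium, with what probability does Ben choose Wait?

Let c be the probability that Ben plays Invest. In a completely mixed equilibrium, Anna must be indifferent between Invest and Wait.
Anna's expected payoff from Invest is −2c − 2(1−c); from Wait it is −3c + 3(1−c).
Setting these equal: -2 = −6c + 3, so c = 5/6.
Therefore Ben plays Wait with probability 1 − 5/6 = 1/6.

1/6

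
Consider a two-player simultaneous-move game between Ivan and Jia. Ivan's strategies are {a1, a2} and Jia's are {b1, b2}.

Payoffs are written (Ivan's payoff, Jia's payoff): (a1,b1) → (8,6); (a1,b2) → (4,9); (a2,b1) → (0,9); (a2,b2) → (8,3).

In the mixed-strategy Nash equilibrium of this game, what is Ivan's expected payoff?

16/3

First find y, the probability Jia plays b1, from Ivan's indifference between a1 and a2: 8y + 4(1−y) = 8(1−y), giving y = 1/3.
Since Ivan is indifferent in equilibrium, Ivan's expected payoff equals the payoff from either row against (1/3, 2/3). Using a1: 8(1/3) + 4(2/3) = 16/3.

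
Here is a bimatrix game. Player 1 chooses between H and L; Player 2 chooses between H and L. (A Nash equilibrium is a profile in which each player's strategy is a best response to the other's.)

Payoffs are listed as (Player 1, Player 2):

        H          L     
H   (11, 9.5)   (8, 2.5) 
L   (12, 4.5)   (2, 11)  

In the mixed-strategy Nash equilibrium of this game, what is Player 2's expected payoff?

First find p, the probability Player 1 plays H, from Player 2's indifference between H and L: 9.5p + 4.5(1−p) = 2.5p + 11(1−p), giving p = 13/27.
Since Player 2 is indifferent in equilibrium, Player 2's expected payoff equals the payoff from either column against (13/27, 14/27). Using H: 9.5(13/27) + 4.5(14/27) = 373/54.

373/54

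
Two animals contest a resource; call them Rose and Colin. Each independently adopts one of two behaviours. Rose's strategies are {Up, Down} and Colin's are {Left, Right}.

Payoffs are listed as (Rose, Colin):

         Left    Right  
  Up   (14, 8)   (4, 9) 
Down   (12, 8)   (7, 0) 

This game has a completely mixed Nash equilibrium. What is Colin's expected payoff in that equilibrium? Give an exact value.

First find p, the probability Rose plays Up, from Colin's indifference between Left and Right: 8p + 8(1−p) = 9p, giving p = 8/9.
Since Colin is indifferent in equilibrium, Colin's expected payoff equals the payoff from either column against (8/9, 1/9). Using Left: 8(8/9) + 8(1/9) = 8.

8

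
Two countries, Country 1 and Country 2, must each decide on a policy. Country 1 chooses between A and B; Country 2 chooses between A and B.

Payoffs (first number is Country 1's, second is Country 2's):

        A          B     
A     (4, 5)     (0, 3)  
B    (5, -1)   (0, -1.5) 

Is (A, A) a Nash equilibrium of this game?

At (A, A), Country 1 earns 4; switching to B would give 5, so Country 1 would deviate.
Country 2 earns 5; switching to B would give 3, so Country 2 has no profitable deviation.
Since at least one player can profitably deviate, this is not a Nash equilibrium.

No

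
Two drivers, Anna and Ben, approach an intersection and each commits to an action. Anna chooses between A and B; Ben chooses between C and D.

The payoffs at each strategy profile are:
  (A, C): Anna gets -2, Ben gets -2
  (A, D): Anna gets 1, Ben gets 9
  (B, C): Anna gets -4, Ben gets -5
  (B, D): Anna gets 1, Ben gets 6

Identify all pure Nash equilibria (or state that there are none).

(A, C): Ben prefers D (9 > -2) — not an equilibrium.
(A, D): Anna gets 1 ≥ 1 from B, and Ben gets 9 ≥ -2 from C — Nash equilibrium.
(B, C): Anna prefers A (-2 > -4); Ben prefers D (6 > -5) — not an equilibrium.
(B, D): Anna gets 1 ≥ 1 from A, and Ben gets 6 ≥ -5 from C — Nash equilibrium.

(A, D) and (B, D)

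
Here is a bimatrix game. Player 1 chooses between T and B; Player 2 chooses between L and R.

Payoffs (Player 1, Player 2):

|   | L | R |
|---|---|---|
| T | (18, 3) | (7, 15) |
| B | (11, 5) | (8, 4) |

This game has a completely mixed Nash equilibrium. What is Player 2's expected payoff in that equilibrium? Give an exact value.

First find x, the probability Player 1 plays T, from Player 2's indifference between L and R: 3x + 5(1−x) = 15x + 4(1−x), giving x = 1/13.
Since Player 2 is indifferent in equilibrium, Player 2's expected payoff equals the payoff from either column against (1/13, 12/13). Using L: 3(1/13) + 5(12/13) = 63/13.

63/13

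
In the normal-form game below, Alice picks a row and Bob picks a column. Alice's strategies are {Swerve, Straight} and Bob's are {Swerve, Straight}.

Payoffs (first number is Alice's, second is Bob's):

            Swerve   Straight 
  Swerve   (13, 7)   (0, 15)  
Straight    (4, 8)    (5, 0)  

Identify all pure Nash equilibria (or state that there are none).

(Swerve, Swerve): Bob prefers Straight (15 > 7) — not an equilibrium.
(Swerve, Straight): Alice prefers Straight (5 > 0) — not an equilibrium.
(Straight, Swerve): Alice prefers Swerve (13 > 4) — not an equilibrium.
(Straight, Straight): Bob prefers Swerve (8 > 0) — not an equilibrium.

none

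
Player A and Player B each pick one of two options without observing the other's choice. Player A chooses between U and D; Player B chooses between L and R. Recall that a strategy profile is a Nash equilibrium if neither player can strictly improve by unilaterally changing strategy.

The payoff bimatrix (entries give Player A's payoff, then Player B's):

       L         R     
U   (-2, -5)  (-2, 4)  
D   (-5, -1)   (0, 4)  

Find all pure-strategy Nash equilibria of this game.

(D, R)

(U, L): Player B prefers R (4 > -5) — not an equilibrium.
(U, R): Player A prefers D (0 > -2) — not an equilibrium.
(D, L): Player A prefers U (-2 > -5); Player B prefers R (4 > -1) — not an equilibrium.
(D, R): Player A gets 0 ≥ -2 from U, and Player B gets 4 ≥ -1 from L — Nash equilibrium.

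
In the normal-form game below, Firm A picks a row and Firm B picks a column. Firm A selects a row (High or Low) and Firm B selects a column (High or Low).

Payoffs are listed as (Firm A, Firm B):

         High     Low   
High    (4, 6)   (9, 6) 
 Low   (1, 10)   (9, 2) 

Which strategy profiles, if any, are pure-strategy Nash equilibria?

(High, High): Firm A gets 4 ≥ 1 from Low, and Firm B gets 6 ≥ 6 from Low — Nash equilibrium.
(High, Low): Firm A gets 9 ≥ 9 from Low, and Firm B gets 6 ≥ 6 from High — Nash equilibrium.
(Low, High): Firm A prefers High (4 > 1) — not an equilibrium.
(Low, Low): Firm B prefers High (10 > 2) — not an equilibrium.

(High, High) and (High, Low)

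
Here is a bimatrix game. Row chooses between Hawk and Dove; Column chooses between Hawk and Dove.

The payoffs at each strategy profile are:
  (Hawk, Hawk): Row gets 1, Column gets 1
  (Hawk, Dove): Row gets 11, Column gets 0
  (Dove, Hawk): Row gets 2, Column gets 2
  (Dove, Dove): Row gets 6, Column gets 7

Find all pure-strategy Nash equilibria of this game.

(Hawk, Hawk): Row prefers Dove (2 > 1) — not an equilibrium.
(Hawk, Dove): Column prefers Hawk (1 > 0) — not an equilibrium.
(Dove, Hawk): Column prefers Dove (7 > 2) — not an equilibrium.
(Dove, Dove): Row prefers Hawk (11 > 6) — not an equilibrium.

none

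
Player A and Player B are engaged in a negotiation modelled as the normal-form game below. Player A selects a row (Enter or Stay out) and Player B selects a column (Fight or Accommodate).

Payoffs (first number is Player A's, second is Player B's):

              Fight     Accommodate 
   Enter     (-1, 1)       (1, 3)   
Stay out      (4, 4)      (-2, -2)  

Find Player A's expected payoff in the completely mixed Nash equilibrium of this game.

First find y, the probability Player B plays Fight, from Player A's indifference between Enter and Stay out: −y + (1−y) = 4y − 2(1−y), giving y = 3/8.
Since Player A is indifferent in equilibrium, Player A's expected payoff equals the payoff from either row against (3/8, 5/8). Using Enter: −(3/8) + (5/8) = 1/4.

1/4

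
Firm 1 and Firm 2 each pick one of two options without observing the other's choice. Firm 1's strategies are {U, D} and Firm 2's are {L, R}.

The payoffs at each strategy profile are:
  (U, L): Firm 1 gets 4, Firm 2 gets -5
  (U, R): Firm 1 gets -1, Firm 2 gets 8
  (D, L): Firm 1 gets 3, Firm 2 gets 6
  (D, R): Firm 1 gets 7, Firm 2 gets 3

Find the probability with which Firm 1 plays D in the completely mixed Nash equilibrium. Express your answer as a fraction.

13/16

Let p be the probability that Firm 1 plays U. In a completely mixed equilibrium, Firm 2 must be indifferent between L and R.
Firm 2's expected payoff from L is −5p + 6(1−p); from R it is 8p + 3(1−p).
Setting these equal: −11p + 6 = 5p + 3, so p = 3/16.
Therefore Firm 1 plays D with probability 1 − 3/16 = 13/16.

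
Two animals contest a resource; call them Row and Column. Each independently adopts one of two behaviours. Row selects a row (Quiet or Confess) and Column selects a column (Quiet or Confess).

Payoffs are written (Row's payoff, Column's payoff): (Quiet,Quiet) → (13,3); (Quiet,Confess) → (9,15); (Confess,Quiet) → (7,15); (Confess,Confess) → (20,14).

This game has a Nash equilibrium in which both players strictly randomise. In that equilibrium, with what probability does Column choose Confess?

6/17

Let y be the probability that Column plays Quiet. In a completely mixed equilibrium, Row must be indifferent between Quiet and Confess.
Row's expected payoff from Quiet is 13y + 9(1−y); from Confess it is 7y + 20(1−y).
Setting these equal: 4y + 9 = −13y + 20, so y = 11/17.
Therefore Column plays Confess with probability 1 − 11/17 = 6/17.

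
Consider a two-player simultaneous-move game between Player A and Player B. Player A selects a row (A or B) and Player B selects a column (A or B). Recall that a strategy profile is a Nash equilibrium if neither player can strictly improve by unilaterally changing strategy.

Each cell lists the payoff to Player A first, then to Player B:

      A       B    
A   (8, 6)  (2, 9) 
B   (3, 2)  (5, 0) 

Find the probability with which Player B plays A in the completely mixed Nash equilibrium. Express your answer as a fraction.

3/8

Let c be the probability that Player B plays A. In a completely mixed equilibrium, Player A must be indifferent between A and B.
Player A's expected payoff from A is 8c + 2(1−c); from B it is 3c + 5(1−c).
Setting these equal: 6c + 2 = −2c + 5, so c = 3/8.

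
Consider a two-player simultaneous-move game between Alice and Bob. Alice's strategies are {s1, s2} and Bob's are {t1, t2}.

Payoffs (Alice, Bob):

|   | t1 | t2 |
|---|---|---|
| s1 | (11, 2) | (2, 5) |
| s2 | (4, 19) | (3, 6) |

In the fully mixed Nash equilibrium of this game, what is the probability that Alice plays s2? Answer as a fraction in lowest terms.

3/16

Let x be the probability that Alice plays s1. In a completely mixed equilibrium, Bob must be indifferent between t1 and t2.
Bob's expected payoff from t1 is 2x + 19(1−x); from t2 it is 5x + 6(1−x).
Setting these equal: −17x + 19 = −x + 6, so x = 13/16.
Therefore Alice plays s2 with probability 1 − 13/16 = 3/16.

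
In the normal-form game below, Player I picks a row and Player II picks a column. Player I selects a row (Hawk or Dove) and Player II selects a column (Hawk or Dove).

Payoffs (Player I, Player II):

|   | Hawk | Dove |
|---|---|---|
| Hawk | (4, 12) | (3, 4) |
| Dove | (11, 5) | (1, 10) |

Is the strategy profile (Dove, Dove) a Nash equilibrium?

No

At (Dove, Dove), Player I earns 1; switching to Hawk would give 3, so Player I would deviate.
Player II earns 10; switching to Hawk would give 5, so Player II has no profitable deviation.
Since at least one player can profitably deviate, this is not a Nash equilibrium.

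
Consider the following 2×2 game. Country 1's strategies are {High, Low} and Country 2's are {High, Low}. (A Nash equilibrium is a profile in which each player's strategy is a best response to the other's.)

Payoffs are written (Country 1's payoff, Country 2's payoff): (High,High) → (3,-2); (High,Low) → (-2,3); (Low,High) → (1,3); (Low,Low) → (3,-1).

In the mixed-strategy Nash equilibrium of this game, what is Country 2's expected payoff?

First find p, the probability Country 1 plays High, from Country 2's indifference between High and Low: −2p + 3(1−p) = 3p − (1−p), giving p = 4/9.
Since Country 2 is indifferent in equilibrium, Country 2's expected payoff equals the payoff from either column against (4/9, 5/9). Using High: −2(4/9) + 3(5/9) = 7/9.

7/9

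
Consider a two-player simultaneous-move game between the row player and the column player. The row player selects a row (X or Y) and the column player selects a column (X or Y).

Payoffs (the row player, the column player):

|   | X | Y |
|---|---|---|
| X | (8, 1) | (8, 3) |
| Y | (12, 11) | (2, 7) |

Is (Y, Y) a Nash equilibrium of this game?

No

At (Y, Y), the row player earns 2; switching to X would give 8, so the row player would deviate.
The column player earns 7; switching to X would give 11, so the column player would deviate.
Since at least one player can profitably deviate, this is not a Nash equilibrium.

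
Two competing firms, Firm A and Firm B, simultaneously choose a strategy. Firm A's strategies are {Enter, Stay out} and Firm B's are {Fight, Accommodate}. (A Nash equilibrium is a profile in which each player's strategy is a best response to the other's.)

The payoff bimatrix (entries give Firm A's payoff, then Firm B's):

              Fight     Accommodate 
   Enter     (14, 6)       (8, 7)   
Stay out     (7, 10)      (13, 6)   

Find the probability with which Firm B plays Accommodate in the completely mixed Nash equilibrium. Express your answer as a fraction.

Let c be the probability that Firm B plays Fight. In a completely mixed equilibrium, Firm A must be indifferent between Enter and Stay out.
Firm A's expected payoff from Enter is 14c + 8(1−c); from Stay out it is 7c + 13(1−c).
Setting these equal: 6c + 8 = −6c + 13, so c = 5/12.
Therefore Firm B plays Accommodate with probability 1 − 5/12 = 7/12.

7/12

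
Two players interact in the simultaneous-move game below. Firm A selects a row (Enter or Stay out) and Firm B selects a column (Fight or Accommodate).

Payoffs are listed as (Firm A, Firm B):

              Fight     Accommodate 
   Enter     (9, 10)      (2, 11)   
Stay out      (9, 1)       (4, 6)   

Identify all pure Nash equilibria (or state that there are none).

(Enter, Fight): Firm B prefers Accommodate (11 > 10) — not an equilibrium.
(Enter, Accommodate): Firm A prefers Stay out (4 > 2) — not an equilibrium.
(Stay out, Fight): Firm B prefers Accommodate (6 > 1) — not an equilibrium.
(Stay out, Accommodate): Firm A gets 4 ≥ 2 from Enter, and Firm B gets 6 ≥ 1 from Fight — Nash equilibrium.

(Stay out, Accommodate)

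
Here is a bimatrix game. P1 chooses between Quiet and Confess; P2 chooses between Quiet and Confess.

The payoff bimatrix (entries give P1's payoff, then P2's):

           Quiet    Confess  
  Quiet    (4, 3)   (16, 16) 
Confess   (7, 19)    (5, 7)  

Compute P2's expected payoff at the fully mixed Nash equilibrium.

First find p, the probability P1 plays Quiet, from P2's indifference between Quiet and Confess: 3p + 19(1−p) = 16p + 7(1−p), giving p = 12/25.
Since P2 is indifferent in equilibrium, P2's expected payoff equals the payoff from either column against (12/25, 13/25). Using Quiet: 3(12/25) + 19(13/25) = 283/25.

283/25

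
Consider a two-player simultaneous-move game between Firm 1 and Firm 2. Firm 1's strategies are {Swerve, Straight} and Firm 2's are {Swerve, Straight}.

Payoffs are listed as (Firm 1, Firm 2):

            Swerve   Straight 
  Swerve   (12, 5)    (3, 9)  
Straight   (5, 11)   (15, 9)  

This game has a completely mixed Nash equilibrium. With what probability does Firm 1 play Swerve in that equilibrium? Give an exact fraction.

1/3

Let r be the probability that Firm 1 plays Swerve. In a completely mixed equilibrium, Firm 2 must be indifferent between Swerve and Straight.
Firm 2's expected payoff from Swerve is 5r + 11(1−r); from Straight it is 9r + 9(1−r).
Setting these equal: −6r + 11 = 9, so r = 1/3.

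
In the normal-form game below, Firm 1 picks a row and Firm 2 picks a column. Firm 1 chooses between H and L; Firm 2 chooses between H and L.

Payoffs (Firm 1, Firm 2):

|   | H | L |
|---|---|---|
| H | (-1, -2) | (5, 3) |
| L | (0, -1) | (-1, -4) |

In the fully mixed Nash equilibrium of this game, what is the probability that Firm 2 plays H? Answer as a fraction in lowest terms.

Let q be the probability that Firm 2 plays H. In a completely mixed equilibrium, Firm 1 must be indifferent between H and L.
Firm 1's expected payoff from H is −q + 5(1−q); from L it is −(1−q).
Setting these equal: −6q + 5 = q − 1, so q = 6/7.

6/7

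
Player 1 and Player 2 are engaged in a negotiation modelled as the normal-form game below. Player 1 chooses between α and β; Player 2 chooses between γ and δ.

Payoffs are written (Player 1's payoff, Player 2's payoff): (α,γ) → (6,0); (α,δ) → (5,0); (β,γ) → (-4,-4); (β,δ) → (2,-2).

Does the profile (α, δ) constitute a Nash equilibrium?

At (α, δ), Player 1 earns 5; switching to β would give 2, so Player 1 has no profitable deviation.
Player 2 earns 0; switching to γ would give 0, so Player 2 has no profitable deviation.
Neither player can gain by a unilateral deviation, so this profile is a Nash equilibrium.

Yes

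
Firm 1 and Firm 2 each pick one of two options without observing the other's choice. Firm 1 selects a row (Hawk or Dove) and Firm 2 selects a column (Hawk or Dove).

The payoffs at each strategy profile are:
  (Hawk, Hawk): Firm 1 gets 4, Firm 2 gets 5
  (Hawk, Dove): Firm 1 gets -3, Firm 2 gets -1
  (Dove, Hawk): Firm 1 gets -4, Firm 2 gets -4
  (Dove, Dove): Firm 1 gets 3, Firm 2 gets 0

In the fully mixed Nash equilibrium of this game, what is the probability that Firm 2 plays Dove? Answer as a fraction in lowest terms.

Let c be the probability that Firm 2 plays Hawk. In a completely mixed equilibrium, Firm 1 must be indifferent between Hawk and Dove.
Firm 1's expected payoff from Hawk is 4c − 3(1−c); from Dove it is −4c + 3(1−c).
Setting these equal: 7c − 3 = −7c + 3, so c = 3/7.
Therefore Firm 2 plays Dove with probability 1 − 3/7 = 4/7.

4/7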